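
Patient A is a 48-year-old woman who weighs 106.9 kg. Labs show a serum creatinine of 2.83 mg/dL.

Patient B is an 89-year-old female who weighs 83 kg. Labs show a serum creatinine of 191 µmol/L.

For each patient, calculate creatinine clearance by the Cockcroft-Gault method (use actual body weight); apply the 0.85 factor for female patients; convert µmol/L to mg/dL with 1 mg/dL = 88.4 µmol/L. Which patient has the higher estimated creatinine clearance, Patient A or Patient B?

Patient A

Patient A: CrCl = (140 − 48) × 106.9 / (72 × 2.83) × 0.85 = 9834.8 / 203.76 × 0.85 ≈ 41.0 mL/min
Patient B: SCr = 191 / 88.4 = 2.161 mg/dL
Patient B: CrCl = (140 − 89) × 83 / (72 × 2.161) × 0.85 = 4233.0 / 155.59 × 0.85 ≈ 23.1 mL/min
41.0 vs 23.1 mL/min → Patient A is higher.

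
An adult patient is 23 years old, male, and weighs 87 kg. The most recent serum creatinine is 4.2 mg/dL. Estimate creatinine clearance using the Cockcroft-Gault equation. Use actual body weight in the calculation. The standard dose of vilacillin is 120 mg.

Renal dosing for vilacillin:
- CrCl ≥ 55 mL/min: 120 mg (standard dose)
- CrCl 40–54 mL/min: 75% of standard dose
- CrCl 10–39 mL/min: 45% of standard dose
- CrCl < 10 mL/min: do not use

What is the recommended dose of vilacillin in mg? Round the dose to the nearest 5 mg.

CrCl = (140 − 23) × 87 / (72 × 4.2) = 10179.0 / 302.40 ≈ 33.7 mL/min
CrCl ≈ 34 mL/min → bracket 10–39 mL/min.
45% of 120 mg = 54 mg → 55 mg

55 mg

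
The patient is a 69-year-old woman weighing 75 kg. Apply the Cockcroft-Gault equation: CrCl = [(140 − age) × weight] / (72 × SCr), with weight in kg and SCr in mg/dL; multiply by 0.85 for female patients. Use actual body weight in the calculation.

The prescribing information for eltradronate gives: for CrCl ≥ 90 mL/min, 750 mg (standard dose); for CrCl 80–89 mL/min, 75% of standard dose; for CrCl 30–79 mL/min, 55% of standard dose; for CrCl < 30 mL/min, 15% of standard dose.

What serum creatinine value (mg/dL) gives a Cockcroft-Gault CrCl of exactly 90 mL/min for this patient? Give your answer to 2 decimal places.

0.70 mg/dL

Standard dose requires CrCl ≥ 90 mL/min.
Set (140 − 69) × 75 × 0.85 / (72 × SCr) = 90
SCr = (140 − 69) × 75 × 0.85 / (72 × 90) = 0.698 mg/dL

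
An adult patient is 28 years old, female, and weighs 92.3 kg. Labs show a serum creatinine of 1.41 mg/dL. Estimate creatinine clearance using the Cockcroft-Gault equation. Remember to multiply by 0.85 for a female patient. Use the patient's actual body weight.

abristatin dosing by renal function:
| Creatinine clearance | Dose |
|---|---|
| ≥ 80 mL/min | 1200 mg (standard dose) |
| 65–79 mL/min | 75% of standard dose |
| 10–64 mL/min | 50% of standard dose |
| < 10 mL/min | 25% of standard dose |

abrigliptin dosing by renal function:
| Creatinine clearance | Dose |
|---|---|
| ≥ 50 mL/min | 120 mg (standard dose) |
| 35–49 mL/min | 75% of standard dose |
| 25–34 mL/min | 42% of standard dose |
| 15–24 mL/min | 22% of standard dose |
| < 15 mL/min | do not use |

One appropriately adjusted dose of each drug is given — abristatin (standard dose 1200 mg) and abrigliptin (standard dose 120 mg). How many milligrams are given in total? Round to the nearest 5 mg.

1320 mg

CrCl = (140 − 28) × 92.3 / (72 × 1.41) × 0.85 = 10337.6 / 101.52 × 0.85 ≈ 86.6 mL/min
CrCl ≈ 87 mL/min.
abristatin: ≥ 80 mL/min → 100% of 1200 mg = 1200 mg.
abrigliptin: ≥ 50 mL/min → 100% of 120 mg = 120 mg.
Total = 1200 + 120 = 1320 mg.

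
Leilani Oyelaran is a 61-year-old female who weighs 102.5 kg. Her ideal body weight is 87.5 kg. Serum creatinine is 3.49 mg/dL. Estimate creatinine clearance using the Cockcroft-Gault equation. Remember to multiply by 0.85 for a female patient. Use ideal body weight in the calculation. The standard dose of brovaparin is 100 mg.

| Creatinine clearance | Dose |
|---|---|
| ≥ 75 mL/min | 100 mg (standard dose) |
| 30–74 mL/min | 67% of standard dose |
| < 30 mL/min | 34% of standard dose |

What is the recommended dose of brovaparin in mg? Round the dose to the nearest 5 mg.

CrCl = (140 − 61) × 87.5 / (72 × 3.49) × 0.85 = 6912.5 / 251.28 × 0.85 ≈ 23.4 mL/min
CrCl ≈ 23 mL/min → bracket < 30 mL/min.
34% of 100 mg = 34 mg → 35 mg

35 mg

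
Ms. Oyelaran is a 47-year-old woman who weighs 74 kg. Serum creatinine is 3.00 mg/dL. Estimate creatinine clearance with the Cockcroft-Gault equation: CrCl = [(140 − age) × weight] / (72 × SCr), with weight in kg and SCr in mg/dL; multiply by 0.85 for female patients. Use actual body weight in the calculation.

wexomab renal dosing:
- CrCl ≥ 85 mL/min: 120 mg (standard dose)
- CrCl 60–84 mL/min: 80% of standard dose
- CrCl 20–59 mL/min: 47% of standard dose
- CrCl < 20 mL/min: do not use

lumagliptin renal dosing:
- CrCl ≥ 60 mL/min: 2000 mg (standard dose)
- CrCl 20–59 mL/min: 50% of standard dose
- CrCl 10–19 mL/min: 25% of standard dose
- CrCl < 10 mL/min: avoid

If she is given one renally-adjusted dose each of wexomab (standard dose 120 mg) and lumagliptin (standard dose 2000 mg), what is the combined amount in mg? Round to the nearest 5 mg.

1055 mg

CrCl = (140 − 47) × 74 / (72 × 3) × 0.85 = 6882.0 / 216.00 × 0.85 ≈ 27.1 mL/min
CrCl ≈ 27 mL/min.
wexomab: 20–59 mL/min → 47% of 120 mg = 56.4 mg.
lumagliptin: 20–59 mL/min → 50% of 2000 mg = 1000 mg.
Total = 56.4 + 1000 = 1056.4 mg.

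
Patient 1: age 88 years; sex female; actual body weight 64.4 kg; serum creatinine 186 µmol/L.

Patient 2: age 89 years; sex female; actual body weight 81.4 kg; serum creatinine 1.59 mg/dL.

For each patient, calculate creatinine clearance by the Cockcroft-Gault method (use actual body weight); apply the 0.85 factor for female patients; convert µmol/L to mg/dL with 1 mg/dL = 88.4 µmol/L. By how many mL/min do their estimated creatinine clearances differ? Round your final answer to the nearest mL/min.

12 mL/min

Patient 1: SCr = 186 / 88.4 = 2.104 mg/dL
Patient 1: CrCl = (140 − 88) × 64.4 / (72 × 2.104) × 0.85 = 3348.8 / 151.49 × 0.85 ≈ 18.8 mL/min
Patient 2: CrCl = (140 − 89) × 81.4 / (72 × 1.59) × 0.85 = 4151.4 / 114.48 × 0.85 ≈ 30.8 mL/min
|18.8 − 30.8| = 12.0 mL/min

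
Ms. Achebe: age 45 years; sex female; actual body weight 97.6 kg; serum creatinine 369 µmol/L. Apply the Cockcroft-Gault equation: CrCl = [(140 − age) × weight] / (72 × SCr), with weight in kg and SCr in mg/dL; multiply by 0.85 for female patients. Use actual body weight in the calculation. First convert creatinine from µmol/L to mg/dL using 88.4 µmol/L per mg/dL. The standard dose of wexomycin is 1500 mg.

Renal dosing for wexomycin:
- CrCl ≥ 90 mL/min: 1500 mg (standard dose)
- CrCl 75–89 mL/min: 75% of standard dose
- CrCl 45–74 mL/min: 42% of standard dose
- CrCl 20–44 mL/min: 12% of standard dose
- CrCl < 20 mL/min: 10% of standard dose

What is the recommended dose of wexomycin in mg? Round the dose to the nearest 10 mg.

180 mg

SCr = 369 / 88.4 = 4.174 mg/dL
CrCl = (140 − 45) × 97.6 / (72 × 4.174) × 0.85 = 9272.0 / 300.53 × 0.85 ≈ 26.2 mL/min
CrCl ≈ 26 mL/min → bracket 20–44 mL/min.
12% of 1500 mg = 180 mg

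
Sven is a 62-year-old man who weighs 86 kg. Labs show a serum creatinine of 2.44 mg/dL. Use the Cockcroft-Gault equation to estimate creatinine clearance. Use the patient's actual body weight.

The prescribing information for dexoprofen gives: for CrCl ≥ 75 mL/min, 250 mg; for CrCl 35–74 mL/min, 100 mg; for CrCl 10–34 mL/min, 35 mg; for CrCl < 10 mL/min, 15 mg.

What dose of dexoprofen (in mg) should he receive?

CrCl = (140 − 62) × 86 / (72 × 2.44) = 6708.0 / 175.68 ≈ 38.2 mL/min
CrCl ≈ 38 mL/min → bracket 35–74 mL/min.
Dose for this bracket: 100 mg.

100 mg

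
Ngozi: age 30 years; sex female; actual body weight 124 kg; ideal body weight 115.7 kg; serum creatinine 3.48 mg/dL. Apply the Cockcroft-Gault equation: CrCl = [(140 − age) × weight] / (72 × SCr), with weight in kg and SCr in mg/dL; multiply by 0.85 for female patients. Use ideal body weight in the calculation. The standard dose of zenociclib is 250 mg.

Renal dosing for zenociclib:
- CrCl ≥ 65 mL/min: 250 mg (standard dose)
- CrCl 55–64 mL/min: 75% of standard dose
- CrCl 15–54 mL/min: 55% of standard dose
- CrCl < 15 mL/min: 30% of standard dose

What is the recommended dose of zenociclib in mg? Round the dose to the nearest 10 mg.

140 mg

CrCl = (140 − 30) × 115.7 / (72 × 3.48) × 0.85 = 12727.0 / 250.56 × 0.85 ≈ 43.2 mL/min
CrCl ≈ 43 mL/min → bracket 15–54 mL/min.
55% of 250 mg = 137.5 mg → 140 mg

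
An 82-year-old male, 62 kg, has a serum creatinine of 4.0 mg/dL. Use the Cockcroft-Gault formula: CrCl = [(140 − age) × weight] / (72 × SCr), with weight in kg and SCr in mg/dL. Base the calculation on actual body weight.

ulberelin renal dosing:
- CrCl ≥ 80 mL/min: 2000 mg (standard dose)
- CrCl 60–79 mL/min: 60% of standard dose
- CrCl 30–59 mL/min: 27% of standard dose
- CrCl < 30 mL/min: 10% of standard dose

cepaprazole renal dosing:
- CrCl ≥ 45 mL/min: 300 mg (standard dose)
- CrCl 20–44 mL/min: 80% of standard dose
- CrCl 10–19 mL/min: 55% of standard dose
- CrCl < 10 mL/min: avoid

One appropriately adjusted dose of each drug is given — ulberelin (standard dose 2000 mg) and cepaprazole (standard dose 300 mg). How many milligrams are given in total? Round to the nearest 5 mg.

CrCl = (140 − 82) × 62 / (72 × 4) = 3596.0 / 288.00 ≈ 12.5 mL/min
CrCl ≈ 12 mL/min.
ulberelin: < 30 mL/min → 10% of 2000 mg = 200 mg.
cepaprazole: 10–19 mL/min → 55% of 300 mg = 165 mg.
Total = 200 + 165 = 365 mg.

365 mg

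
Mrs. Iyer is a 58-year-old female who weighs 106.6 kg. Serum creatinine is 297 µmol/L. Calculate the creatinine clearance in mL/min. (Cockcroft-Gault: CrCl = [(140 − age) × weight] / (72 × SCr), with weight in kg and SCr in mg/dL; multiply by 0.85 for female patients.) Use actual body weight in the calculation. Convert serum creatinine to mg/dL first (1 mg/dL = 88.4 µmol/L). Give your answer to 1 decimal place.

SCr = 297 / 88.4 = 3.36 mg/dL
CrCl = (140 − 58) × 106.6 / (72 × 3.36) × 0.85 = 8741.2 / 241.92 × 0.85 ≈ 30.7 mL/min

30.7 mL/min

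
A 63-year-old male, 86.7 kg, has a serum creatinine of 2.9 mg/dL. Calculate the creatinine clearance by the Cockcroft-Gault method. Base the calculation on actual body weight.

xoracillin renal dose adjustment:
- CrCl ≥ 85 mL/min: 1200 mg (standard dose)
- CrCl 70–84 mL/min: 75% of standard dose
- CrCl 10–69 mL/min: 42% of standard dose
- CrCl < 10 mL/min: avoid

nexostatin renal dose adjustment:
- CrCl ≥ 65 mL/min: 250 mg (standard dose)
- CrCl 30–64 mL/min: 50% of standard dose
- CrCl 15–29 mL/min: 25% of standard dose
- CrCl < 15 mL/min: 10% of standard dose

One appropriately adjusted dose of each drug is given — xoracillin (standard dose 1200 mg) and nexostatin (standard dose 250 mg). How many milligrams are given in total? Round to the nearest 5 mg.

630 mg

CrCl = (140 − 63) × 86.7 / (72 × 2.9) = 6675.9 / 208.80 ≈ 32.0 mL/min
CrCl ≈ 32 mL/min.
xoracillin: 10–69 mL/min → 42% of 1200 mg = 504 mg.
nexostatin: 30–64 mL/min → 50% of 250 mg = 125 mg.
Total = 504 + 125 = 629 mg.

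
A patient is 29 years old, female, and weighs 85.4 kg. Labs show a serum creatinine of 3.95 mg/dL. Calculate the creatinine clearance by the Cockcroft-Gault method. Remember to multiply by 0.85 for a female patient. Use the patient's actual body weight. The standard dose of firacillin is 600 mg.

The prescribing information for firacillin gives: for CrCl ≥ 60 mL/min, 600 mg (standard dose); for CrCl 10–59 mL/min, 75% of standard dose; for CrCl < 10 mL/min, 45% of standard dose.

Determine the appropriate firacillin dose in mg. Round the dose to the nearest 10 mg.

450 mg

CrCl = (140 − 29) × 85.4 / (72 × 3.95) × 0.85 = 9479.4 / 284.40 × 0.85 ≈ 28.3 mL/min
CrCl ≈ 28 mL/min → bracket 10–59 mL/min.
75% of 600 mg = 450 mg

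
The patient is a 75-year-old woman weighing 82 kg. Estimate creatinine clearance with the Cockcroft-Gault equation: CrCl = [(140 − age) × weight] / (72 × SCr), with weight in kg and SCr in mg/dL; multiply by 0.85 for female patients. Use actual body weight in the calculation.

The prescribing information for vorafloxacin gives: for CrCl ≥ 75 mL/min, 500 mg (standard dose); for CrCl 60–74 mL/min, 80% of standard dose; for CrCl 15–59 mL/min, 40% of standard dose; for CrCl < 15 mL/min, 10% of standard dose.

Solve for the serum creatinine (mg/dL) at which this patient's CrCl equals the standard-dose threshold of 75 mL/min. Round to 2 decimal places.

0.84 mg/dL

Standard dose requires CrCl ≥ 75 mL/min.
Set (140 − 75) × 82 × 0.85 / (72 × SCr) = 75
SCr = (140 − 75) × 82 × 0.85 / (72 × 75) = 0.839 mg/dL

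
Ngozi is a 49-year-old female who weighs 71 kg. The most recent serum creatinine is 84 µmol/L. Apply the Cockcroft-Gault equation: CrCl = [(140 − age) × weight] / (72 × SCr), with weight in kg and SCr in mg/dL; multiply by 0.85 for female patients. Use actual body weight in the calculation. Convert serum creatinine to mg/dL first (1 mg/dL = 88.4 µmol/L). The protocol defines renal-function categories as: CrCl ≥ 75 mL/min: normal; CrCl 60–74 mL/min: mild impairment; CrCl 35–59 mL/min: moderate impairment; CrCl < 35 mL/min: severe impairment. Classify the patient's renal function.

normal

SCr = 84 / 88.4 = 0.95 mg/dL
CrCl = (140 − 49) × 71 / (72 × 0.95) × 0.85 = 6461.0 / 68.40 × 0.85 ≈ 80.3 mL/min
80 mL/min falls in the 'normal' range.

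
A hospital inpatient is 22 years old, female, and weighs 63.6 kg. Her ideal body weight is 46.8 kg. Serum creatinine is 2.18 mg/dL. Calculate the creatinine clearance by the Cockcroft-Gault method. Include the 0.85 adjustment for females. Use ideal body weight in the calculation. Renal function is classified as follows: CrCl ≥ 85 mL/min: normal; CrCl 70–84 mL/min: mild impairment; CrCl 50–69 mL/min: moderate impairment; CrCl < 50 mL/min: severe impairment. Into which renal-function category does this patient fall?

severe impairment

CrCl = (140 − 22) × 46.8 / (72 × 2.18) × 0.85 = 5522.4 / 156.96 × 0.85 ≈ 29.9 mL/min
30 mL/min falls in the 'severe impairment' range.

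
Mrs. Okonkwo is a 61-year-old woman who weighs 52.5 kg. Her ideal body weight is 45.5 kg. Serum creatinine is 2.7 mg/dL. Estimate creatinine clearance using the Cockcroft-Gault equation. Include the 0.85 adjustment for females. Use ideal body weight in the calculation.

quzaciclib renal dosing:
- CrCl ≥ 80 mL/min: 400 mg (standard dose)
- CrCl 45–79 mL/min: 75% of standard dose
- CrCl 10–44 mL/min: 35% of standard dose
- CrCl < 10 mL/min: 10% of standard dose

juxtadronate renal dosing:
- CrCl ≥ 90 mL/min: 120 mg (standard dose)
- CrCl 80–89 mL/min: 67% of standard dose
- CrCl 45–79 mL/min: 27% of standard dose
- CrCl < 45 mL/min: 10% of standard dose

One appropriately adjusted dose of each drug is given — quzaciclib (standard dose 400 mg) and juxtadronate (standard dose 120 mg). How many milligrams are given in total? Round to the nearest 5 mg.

150 mg

CrCl = (140 − 61) × 45.5 / (72 × 2.7) × 0.85 = 3594.5 / 194.40 × 0.85 ≈ 15.7 mL/min
CrCl ≈ 16 mL/min.
quzaciclib: 10–44 mL/min → 35% of 400 mg = 140 mg.
juxtadronate: < 45 mL/min → 10% of 120 mg = 12 mg.
Total = 140 + 12 = 152 mg.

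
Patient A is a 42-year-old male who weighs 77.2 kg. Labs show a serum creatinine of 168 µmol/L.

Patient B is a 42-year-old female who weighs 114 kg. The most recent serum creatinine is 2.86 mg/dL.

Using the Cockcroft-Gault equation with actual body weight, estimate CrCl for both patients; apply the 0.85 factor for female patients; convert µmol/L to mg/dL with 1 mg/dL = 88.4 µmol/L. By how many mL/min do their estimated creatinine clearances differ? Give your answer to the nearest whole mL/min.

9 mL/min

Patient A: SCr = 168 / 88.4 = 1.9 mg/dL
Patient A: CrCl = (140 − 42) × 77.2 / (72 × 1.9) = 7565.6 / 136.80 ≈ 55.3 mL/min
Patient B: CrCl = (140 − 42) × 114 / (72 × 2.86) × 0.85 = 11172.0 / 205.92 × 0.85 ≈ 46.1 mL/min
|55.3 − 46.1| = 9.2 mL/min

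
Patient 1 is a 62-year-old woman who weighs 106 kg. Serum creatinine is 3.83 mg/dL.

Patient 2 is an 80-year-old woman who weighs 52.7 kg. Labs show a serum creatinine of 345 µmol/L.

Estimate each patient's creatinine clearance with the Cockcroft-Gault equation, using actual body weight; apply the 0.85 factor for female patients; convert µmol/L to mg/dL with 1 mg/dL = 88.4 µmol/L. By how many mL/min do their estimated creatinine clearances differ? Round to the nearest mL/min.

Patient 1: CrCl = (140 − 62) × 106 / (72 × 3.83) × 0.85 = 8268.0 / 275.76 × 0.85 ≈ 25.5 mL/min
Patient 2: SCr = 345 / 88.4 = 3.903 mg/dL
Patient 2: CrCl = (140 − 80) × 52.7 / (72 × 3.903) × 0.85 = 3162.0 / 281.02 × 0.85 ≈ 9.6 mL/min
|25.5 − 9.6| = 15.9 mL/min

16 mL/min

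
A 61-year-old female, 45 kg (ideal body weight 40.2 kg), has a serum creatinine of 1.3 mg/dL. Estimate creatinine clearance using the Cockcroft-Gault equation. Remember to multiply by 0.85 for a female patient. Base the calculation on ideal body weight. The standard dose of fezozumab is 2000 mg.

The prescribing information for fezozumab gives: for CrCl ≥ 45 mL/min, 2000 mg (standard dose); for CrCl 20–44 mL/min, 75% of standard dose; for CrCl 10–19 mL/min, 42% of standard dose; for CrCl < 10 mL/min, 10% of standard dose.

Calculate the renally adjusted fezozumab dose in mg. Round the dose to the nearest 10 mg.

CrCl = (140 − 61) × 40.2 / (72 × 1.3) × 0.85 = 3175.8 / 93.60 × 0.85 ≈ 28.8 mL/min
CrCl ≈ 29 mL/min → bracket 20–44 mL/min.
75% of 2000 mg = 1500 mg

1500 mg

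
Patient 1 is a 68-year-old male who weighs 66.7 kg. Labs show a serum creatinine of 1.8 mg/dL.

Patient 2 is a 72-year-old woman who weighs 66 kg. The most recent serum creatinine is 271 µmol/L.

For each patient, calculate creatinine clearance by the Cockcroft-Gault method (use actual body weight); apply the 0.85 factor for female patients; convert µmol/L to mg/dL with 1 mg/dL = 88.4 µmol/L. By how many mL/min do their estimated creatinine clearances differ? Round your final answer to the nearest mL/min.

20 mL/min

Patient 1: CrCl = (140 − 68) × 66.7 / (72 × 1.8) = 4802.4 / 129.60 ≈ 37.1 mL/min
Patient 2: SCr = 271 / 88.4 = 3.066 mg/dL
Patient 2: CrCl = (140 − 72) × 66 / (72 × 3.066) × 0.85 = 4488.0 / 220.75 × 0.85 ≈ 17.3 mL/min
|37.1 − 17.3| = 19.8 mL/min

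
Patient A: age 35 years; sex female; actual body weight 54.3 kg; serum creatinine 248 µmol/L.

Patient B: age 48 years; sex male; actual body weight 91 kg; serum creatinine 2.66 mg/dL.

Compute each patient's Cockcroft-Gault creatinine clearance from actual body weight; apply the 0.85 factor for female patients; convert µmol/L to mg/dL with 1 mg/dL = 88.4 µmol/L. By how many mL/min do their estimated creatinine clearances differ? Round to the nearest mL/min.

20 mL/min

Patient A: SCr = 248 / 88.4 = 2.805 mg/dL
Patient A: CrCl = (140 − 35) × 54.3 / (72 × 2.805) × 0.85 = 5701.5 / 201.96 × 0.85 ≈ 24.0 mL/min
Patient B: CrCl = (140 − 48) × 91 / (72 × 2.66) = 8372.0 / 191.52 ≈ 43.7 mL/min
|24.0 − 43.7| = 19.7 mL/min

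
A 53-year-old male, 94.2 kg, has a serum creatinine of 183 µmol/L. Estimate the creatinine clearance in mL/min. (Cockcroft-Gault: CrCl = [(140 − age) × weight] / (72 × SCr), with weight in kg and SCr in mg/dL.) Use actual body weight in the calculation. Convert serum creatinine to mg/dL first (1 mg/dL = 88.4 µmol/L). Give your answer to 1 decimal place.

55.0 mL/min

SCr = 183 / 88.4 = 2.07 mg/dL
CrCl = (140 − 53) × 94.2 / (72 × 2.07) = 8195.4 / 149.04 ≈ 55.0 mL/min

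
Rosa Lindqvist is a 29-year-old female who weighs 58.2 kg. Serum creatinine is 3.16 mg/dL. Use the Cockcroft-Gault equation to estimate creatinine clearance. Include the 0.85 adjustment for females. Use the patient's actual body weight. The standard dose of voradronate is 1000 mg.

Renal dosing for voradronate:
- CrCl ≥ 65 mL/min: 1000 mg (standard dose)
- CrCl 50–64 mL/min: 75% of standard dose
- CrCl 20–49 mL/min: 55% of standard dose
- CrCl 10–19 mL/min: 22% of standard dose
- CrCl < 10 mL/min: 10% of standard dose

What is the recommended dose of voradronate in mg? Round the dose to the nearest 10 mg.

550 mg

CrCl = (140 − 29) × 58.2 / (72 × 3.16) × 0.85 = 6460.2 / 227.52 × 0.85 ≈ 24.1 mL/min
CrCl ≈ 24 mL/min → bracket 20–49 mL/min.
55% of 1000 mg = 550 mg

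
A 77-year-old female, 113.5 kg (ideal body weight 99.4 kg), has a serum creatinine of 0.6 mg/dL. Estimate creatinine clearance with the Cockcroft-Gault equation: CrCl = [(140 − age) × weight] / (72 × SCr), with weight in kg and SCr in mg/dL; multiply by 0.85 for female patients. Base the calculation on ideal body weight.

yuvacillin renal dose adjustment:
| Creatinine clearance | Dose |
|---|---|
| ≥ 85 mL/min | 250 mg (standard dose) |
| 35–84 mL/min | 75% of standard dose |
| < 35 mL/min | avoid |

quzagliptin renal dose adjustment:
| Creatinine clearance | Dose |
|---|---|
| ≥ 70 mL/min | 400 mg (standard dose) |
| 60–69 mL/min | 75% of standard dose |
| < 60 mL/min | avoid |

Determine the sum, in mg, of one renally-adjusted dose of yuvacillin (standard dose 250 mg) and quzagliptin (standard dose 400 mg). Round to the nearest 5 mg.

CrCl = (140 − 77) × 99.4 / (72 × 0.6) × 0.85 = 6262.2 / 43.20 × 0.85 ≈ 123.2 mL/min
CrCl ≈ 123 mL/min.
yuvacillin: ≥ 85 mL/min → 100% of 250 mg = 250 mg.
quzagliptin: ≥ 70 mL/min → 100% of 400 mg = 400 mg.
Total = 250 + 400 = 650 mg.

650 mg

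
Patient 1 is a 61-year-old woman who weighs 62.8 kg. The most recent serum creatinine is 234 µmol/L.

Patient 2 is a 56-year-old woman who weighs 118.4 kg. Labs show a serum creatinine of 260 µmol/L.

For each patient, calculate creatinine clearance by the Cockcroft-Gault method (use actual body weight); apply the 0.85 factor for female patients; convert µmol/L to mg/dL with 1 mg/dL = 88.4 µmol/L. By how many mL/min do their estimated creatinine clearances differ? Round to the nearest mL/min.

18 mL/min

Patient 1: SCr = 234 / 88.4 = 2.647 mg/dL
Patient 1: CrCl = (140 − 61) × 62.8 / (72 × 2.647) × 0.85 = 4961.2 / 190.58 × 0.85 ≈ 22.1 mL/min
Patient 2: SCr = 260 / 88.4 = 2.941 mg/dL
Patient 2: CrCl = (140 − 56) × 118.4 / (72 × 2.941) × 0.85 = 9945.6 / 211.75 × 0.85 ≈ 39.9 mL/min
|22.1 − 39.9| = 17.8 mL/min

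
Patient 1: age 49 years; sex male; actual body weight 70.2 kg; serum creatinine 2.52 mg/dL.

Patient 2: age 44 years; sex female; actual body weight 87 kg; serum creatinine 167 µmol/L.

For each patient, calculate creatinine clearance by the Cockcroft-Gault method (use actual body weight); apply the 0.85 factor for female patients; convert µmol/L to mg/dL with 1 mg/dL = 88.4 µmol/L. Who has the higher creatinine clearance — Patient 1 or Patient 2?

Patient 2

Patient 1: CrCl = (140 − 49) × 70.2 / (72 × 2.52) = 6388.2 / 181.44 ≈ 35.2 mL/min
Patient 2: SCr = 167 / 88.4 = 1.889 mg/dL
Patient 2: CrCl = (140 − 44) × 87 / (72 × 1.889) × 0.85 = 8352.0 / 136.01 × 0.85 ≈ 52.2 mL/min
35.2 vs 52.2 mL/min → Patient 2 is higher.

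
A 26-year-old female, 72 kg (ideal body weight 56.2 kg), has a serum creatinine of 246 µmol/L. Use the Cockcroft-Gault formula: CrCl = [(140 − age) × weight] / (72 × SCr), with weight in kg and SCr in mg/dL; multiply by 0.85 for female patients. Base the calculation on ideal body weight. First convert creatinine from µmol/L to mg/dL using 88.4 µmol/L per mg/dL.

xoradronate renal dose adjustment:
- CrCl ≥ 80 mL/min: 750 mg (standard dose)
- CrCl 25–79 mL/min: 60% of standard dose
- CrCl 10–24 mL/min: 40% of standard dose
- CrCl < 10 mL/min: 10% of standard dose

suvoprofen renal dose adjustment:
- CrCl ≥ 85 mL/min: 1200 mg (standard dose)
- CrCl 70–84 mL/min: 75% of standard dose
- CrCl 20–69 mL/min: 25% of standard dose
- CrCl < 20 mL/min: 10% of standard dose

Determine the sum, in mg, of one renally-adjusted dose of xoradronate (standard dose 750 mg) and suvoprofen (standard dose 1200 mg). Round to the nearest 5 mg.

SCr = 246 / 88.4 = 2.783 mg/dL
CrCl = (140 − 26) × 56.2 / (72 × 2.783) × 0.85 = 6406.8 / 200.38 × 0.85 ≈ 27.2 mL/min
CrCl ≈ 27 mL/min.
xoradronate: 25–79 mL/min → 60% of 750 mg = 450 mg.
suvoprofen: 20–69 mL/min → 25% of 1200 mg = 300 mg.
Total = 450 + 300 = 750 mg.

750 mg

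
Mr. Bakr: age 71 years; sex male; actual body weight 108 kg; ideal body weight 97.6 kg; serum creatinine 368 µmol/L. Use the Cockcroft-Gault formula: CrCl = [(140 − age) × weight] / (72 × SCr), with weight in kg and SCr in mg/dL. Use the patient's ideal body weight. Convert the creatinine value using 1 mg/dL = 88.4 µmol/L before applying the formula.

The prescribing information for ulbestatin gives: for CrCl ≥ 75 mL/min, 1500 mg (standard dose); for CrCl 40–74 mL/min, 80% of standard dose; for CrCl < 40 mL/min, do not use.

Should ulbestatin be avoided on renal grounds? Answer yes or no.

SCr = 368 / 88.4 = 4.163 mg/dL
CrCl = (140 − 71) × 97.6 / (72 × 4.163) = 6734.4 / 299.74 ≈ 22.5 mL/min
CrCl ≈ 22 mL/min, which is < 40 mL/min.

yes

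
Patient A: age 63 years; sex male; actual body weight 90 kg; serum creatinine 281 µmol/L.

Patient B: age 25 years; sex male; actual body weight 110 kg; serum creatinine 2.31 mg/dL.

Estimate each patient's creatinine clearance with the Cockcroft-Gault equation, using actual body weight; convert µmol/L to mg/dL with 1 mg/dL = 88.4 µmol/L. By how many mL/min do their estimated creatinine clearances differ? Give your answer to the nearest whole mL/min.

Patient A: SCr = 281 / 88.4 = 3.179 mg/dL
Patient A: CrCl = (140 − 63) × 90 / (72 × 3.179) = 6930.0 / 228.89 ≈ 30.3 mL/min
Patient B: CrCl = (140 − 25) × 110 / (72 × 2.31) = 12650.0 / 166.32 ≈ 76.1 mL/min
|30.3 − 76.1| = 45.8 mL/min

46 mL/min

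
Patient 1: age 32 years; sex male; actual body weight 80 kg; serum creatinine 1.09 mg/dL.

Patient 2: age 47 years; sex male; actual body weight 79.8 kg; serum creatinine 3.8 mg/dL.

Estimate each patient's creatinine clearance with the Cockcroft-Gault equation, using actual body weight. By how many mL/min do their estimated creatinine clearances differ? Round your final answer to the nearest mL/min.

83 mL/min

Patient 1: CrCl = (140 − 32) × 80 / (72 × 1.09) = 8640.0 / 78.48 ≈ 110.1 mL/min
Patient 2: CrCl = (140 − 47) × 79.8 / (72 × 3.8) = 7421.4 / 273.60 ≈ 27.1 mL/min
|110.1 − 27.1| = 83.0 mL/min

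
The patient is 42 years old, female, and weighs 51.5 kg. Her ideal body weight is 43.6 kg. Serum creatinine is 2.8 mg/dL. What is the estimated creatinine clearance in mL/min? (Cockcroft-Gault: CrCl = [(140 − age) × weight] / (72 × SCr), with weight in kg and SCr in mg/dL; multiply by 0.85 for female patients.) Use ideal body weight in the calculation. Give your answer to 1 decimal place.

CrCl = (140 − 42) × 43.6 / (72 × 2.8) × 0.85 = 4272.8 / 201.60 × 0.85 ≈ 18.0 mL/min

18.0 mL/min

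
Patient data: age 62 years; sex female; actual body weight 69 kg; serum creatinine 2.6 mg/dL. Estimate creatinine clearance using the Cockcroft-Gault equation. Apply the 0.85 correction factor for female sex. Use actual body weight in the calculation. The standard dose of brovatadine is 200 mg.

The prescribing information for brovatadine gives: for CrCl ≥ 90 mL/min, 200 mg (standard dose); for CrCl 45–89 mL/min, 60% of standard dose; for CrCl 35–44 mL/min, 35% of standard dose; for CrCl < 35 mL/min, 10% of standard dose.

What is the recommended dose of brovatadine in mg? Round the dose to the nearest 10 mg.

20 mg

CrCl = (140 − 62) × 69 / (72 × 2.6) × 0.85 = 5382.0 / 187.20 × 0.85 ≈ 24.4 mL/min
CrCl ≈ 24 mL/min → bracket < 35 mL/min.
10% of 200 mg = 20 mg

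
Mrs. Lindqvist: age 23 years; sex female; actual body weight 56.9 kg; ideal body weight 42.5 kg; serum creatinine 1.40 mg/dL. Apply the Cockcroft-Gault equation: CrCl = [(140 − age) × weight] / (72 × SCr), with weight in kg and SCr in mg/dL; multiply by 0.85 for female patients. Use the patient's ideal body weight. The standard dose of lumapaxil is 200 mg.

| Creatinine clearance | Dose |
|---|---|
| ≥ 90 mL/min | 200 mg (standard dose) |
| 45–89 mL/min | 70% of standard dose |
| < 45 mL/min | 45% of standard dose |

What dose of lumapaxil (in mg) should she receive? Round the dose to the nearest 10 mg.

CrCl = (140 − 23) × 42.5 / (72 × 1.4) × 0.85 = 4972.5 / 100.80 × 0.85 ≈ 41.9 mL/min
CrCl ≈ 42 mL/min → bracket < 45 mL/min.
45% of 200 mg = 90 mg

90 mg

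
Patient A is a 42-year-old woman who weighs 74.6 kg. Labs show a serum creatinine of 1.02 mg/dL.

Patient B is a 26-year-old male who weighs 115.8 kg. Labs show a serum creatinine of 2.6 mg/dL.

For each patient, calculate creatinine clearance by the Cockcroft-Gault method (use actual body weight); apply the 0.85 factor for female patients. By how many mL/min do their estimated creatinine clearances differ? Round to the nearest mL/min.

14 mL/min

Patient A: CrCl = (140 − 42) × 74.6 / (72 × 1.02) × 0.85 = 7310.8 / 73.44 × 0.85 ≈ 84.6 mL/min
Patient B: CrCl = (140 − 26) × 115.8 / (72 × 2.6) = 13201.2 / 187.20 ≈ 70.5 mL/min
|84.6 − 70.5| = 14.1 mL/min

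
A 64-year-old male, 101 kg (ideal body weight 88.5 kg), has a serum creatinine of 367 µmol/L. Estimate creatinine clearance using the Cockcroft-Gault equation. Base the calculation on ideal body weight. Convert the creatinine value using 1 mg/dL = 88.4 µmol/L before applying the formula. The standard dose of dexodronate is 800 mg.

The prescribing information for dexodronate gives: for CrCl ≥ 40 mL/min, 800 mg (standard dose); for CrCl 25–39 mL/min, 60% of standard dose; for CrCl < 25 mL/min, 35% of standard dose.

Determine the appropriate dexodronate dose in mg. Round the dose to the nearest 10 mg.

280 mg

SCr = 367 / 88.4 = 4.152 mg/dL
CrCl = (140 − 64) × 88.5 / (72 × 4.152) = 6726.0 / 298.94 ≈ 22.5 mL/min
CrCl ≈ 23 mL/min → bracket < 25 mL/min.
35% of 800 mg = 280 mg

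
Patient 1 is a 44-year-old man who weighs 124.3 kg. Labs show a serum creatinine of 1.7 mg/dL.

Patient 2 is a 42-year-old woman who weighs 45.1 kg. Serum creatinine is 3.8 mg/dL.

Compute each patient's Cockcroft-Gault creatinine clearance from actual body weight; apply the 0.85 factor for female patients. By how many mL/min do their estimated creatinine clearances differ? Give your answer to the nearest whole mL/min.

Patient 1: CrCl = (140 − 44) × 124.3 / (72 × 1.7) = 11932.8 / 122.40 ≈ 97.5 mL/min
Patient 2: CrCl = (140 − 42) × 45.1 / (72 × 3.8) × 0.85 = 4419.8 / 273.60 × 0.85 ≈ 13.7 mL/min
|97.5 − 13.7| = 83.8 mL/min

84 mL/min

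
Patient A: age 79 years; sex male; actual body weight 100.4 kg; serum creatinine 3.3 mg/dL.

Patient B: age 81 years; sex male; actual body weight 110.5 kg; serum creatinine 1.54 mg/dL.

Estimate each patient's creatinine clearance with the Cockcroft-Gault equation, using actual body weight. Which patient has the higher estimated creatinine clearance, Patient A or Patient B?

Patient A: CrCl = (140 − 79) × 100.4 / (72 × 3.3) = 6124.4 / 237.60 ≈ 25.8 mL/min
Patient B: CrCl = (140 − 81) × 110.5 / (72 × 1.54) = 6519.5 / 110.88 ≈ 58.8 mL/min
25.8 vs 58.8 mL/min → Patient B is higher.

Patient B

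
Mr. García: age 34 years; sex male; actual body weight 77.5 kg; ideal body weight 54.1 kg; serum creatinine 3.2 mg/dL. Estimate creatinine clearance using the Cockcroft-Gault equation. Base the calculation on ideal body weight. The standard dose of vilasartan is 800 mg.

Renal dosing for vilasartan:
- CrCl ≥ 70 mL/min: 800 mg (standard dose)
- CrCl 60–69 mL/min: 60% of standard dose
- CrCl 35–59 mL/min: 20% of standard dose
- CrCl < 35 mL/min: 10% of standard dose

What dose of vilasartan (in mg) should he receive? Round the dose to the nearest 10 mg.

80 mg

CrCl = (140 − 34) × 54.1 / (72 × 3.2) = 5734.6 / 230.40 ≈ 24.9 mL/min
CrCl ≈ 25 mL/min → bracket < 35 mL/min.
10% of 800 mg = 80 mg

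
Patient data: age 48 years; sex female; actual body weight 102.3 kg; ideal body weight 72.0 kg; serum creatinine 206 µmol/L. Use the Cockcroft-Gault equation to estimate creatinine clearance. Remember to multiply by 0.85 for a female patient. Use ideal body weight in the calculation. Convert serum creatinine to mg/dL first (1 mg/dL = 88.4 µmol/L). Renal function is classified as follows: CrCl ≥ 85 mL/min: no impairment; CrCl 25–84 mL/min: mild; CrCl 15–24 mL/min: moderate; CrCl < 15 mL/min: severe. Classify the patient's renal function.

SCr = 206 / 88.4 = 2.33 mg/dL
CrCl = (140 − 48) × 72 / (72 × 2.33) × 0.85 = 6624.0 / 167.76 × 0.85 ≈ 33.6 mL/min
34 mL/min falls in the 'mild' range.

mild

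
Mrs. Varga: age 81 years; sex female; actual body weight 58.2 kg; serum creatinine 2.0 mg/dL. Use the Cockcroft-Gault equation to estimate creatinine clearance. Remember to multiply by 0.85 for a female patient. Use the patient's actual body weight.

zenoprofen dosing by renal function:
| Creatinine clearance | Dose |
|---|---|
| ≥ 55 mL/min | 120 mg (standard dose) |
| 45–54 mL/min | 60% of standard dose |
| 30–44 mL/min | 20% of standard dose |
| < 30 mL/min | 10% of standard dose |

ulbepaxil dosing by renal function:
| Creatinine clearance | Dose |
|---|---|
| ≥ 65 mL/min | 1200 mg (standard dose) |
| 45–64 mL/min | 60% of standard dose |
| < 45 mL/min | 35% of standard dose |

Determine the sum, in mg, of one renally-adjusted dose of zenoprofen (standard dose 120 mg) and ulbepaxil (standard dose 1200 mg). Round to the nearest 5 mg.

CrCl = (140 − 81) × 58.2 / (72 × 2) × 0.85 = 3433.8 / 144.00 × 0.85 ≈ 20.3 mL/min
CrCl ≈ 20 mL/min.
zenoprofen: < 30 mL/min → 10% of 120 mg = 12 mg.
ulbepaxil: < 45 mL/min → 35% of 1200 mg = 420 mg.
Total = 12 + 420 = 432 mg.

430 mg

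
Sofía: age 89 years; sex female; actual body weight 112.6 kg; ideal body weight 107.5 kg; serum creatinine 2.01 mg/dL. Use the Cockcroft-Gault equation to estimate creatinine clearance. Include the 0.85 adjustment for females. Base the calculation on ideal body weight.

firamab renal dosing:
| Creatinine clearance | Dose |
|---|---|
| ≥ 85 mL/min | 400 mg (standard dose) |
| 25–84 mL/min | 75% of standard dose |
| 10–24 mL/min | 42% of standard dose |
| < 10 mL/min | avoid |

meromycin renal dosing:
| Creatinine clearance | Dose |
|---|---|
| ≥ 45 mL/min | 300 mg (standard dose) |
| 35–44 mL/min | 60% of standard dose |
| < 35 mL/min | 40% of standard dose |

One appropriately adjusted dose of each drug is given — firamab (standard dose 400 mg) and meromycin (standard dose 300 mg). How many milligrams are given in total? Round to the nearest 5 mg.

420 mg

CrCl = (140 − 89) × 107.5 / (72 × 2.01) × 0.85 = 5482.5 / 144.72 × 0.85 ≈ 32.2 mL/min
CrCl ≈ 32 mL/min.
firamab: 25–84 mL/min → 75% of 400 mg = 300 mg.
meromycin: < 35 mL/min → 40% of 300 mg = 120 mg.
Total = 300 + 120 = 420 mg.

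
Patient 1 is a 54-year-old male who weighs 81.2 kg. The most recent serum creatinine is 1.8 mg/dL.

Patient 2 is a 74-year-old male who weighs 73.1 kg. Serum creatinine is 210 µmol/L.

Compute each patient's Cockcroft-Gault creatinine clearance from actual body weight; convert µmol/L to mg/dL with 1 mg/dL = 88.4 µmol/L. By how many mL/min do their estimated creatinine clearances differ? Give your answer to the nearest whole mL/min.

26 mL/min

Patient 1: CrCl = (140 − 54) × 81.2 / (72 × 1.8) = 6983.2 / 129.60 ≈ 53.9 mL/min
Patient 2: SCr = 210 / 88.4 = 2.376 mg/dL
Patient 2: CrCl = (140 − 74) × 73.1 / (72 × 2.376) = 4824.6 / 171.07 ≈ 28.2 mL/min
|53.9 − 28.2| = 25.7 mL/min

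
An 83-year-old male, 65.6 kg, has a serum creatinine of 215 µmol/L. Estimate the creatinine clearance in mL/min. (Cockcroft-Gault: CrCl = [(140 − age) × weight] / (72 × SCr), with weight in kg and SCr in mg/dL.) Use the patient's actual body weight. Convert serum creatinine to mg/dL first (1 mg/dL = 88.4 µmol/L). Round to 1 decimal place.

21.4 mL/min

SCr = 215 / 88.4 = 2.432 mg/dL
CrCl = (140 − 83) × 65.6 / (72 × 2.432) = 3739.2 / 175.10 ≈ 21.4 mL/min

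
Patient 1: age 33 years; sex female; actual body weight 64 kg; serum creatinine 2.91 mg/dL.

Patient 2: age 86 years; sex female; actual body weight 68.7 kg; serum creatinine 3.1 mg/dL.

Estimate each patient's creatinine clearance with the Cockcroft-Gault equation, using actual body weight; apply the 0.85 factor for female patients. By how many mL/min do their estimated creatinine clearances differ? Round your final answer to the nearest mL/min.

Patient 1: CrCl = (140 − 33) × 64 / (72 × 2.91) × 0.85 = 6848.0 / 209.52 × 0.85 ≈ 27.8 mL/min
Patient 2: CrCl = (140 − 86) × 68.7 / (72 × 3.1) × 0.85 = 3709.8 / 223.20 × 0.85 ≈ 14.1 mL/min
|27.8 − 14.1| = 13.7 mL/min

14 mL/min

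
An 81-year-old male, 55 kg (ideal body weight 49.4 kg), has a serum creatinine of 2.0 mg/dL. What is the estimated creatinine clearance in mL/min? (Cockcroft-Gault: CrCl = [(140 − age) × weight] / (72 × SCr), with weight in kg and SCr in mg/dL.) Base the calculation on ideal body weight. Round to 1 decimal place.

CrCl = (140 − 81) × 49.4 / (72 × 2) = 2914.6 / 144.00 ≈ 20.2 mL/min

20.2 mL/min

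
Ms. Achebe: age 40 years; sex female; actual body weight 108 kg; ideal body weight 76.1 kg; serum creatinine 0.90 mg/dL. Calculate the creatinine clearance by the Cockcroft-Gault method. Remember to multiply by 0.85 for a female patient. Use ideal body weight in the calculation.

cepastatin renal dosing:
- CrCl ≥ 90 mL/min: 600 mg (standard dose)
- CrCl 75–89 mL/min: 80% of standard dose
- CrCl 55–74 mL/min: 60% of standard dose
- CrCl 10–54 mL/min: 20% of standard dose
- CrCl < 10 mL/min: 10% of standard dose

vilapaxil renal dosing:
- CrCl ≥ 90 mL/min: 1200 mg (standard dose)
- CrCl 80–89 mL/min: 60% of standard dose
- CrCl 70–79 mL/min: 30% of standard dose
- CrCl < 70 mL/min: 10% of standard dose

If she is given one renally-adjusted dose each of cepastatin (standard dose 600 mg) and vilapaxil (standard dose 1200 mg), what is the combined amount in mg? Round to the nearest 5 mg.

CrCl = (140 − 40) × 76.1 / (72 × 0.9) × 0.85 = 7610.0 / 64.80 × 0.85 ≈ 99.8 mL/min
CrCl ≈ 100 mL/min.
cepastatin: ≥ 90 mL/min → 100% of 600 mg = 600 mg.
vilapaxil: ≥ 90 mL/min → 100% of 1200 mg = 1200 mg.
Total = 600 + 1200 = 1800 mg.

1800 mg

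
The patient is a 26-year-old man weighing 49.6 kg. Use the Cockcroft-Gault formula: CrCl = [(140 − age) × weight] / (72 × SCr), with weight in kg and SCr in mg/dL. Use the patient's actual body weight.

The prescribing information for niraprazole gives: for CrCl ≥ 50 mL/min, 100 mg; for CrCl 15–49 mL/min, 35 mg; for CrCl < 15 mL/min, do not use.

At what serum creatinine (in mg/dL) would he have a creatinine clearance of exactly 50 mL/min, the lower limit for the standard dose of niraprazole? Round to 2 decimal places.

Standard dose requires CrCl ≥ 50 mL/min.
Set (140 − 26) × 49.6 / (72 × SCr) = 50
SCr = (140 − 26) × 49.6 / (72 × 50) = 1.571 mg/dL

1.57 mg/dL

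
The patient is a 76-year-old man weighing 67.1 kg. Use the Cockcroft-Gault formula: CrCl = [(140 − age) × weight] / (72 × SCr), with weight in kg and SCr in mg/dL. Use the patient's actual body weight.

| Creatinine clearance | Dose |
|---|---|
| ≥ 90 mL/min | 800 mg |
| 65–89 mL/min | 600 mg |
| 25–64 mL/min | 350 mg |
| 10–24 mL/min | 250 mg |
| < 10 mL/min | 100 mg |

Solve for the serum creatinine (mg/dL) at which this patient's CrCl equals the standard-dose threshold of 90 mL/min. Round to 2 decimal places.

Standard dose requires CrCl ≥ 90 mL/min.
Set (140 − 76) × 67.1 / (72 × SCr) = 90
SCr = (140 − 76) × 67.1 / (72 × 90) = 0.663 mg/dL

0.66 mg/dL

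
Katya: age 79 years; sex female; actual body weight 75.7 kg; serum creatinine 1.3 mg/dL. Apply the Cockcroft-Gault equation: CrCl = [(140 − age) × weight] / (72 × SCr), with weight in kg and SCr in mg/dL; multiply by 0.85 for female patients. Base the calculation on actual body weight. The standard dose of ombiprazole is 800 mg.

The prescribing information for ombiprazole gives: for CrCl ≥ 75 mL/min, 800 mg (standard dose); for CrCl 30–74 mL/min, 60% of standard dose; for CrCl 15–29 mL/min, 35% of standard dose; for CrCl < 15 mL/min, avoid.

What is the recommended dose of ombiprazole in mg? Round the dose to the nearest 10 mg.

480 mg

CrCl = (140 − 79) × 75.7 / (72 × 1.3) × 0.85 = 4617.7 / 93.60 × 0.85 ≈ 41.9 mL/min
CrCl ≈ 42 mL/min → bracket 30–74 mL/min.
60% of 800 mg = 480 mg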